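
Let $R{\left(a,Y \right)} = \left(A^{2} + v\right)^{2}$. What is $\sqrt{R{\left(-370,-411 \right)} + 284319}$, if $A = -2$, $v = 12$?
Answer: $5 \sqrt{11383} \approx 533.46$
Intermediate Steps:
$R{\left(a,Y \right)} = 256$ ($R{\left(a,Y \right)} = \left(\left(-2\right)^{2} + 12\right)^{2} = \left(4 + 12\right)^{2} = 16^{2} = 256$)
$\sqrt{R{\left(-370,-411 \right)} + 284319} = \sqrt{256 + 284319} = \sqrt{284575} = 5 \sqrt{11383}$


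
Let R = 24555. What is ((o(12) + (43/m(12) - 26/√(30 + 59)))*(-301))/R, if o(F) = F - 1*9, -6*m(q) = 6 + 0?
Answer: 2408/4911 + 7826*√89/2185395 ≈ 0.52411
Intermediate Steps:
m(q) = -1 (m(q) = -(6 + 0)/6 = -⅙*6 = -1)
o(F) = -9 + F (o(F) = F - 9 = -9 + F)
((o(12) + (43/m(12) - 26/√(30 + 59)))*(-301))/R = (((-9 + 12) + (43/(-1) - 26/√(30 + 59)))*(-301))/24555 = ((3 + (43*(-1) - 26*√89/89))*(-301))*(1/24555) = ((3 + (-43 - 26*√89/89))*(-301))*(1/24555) = ((-40 - 26*√89/89)*(-301))*(1/24555) = (12040 + 7826*√89/89)*(1/24555) = 2408/4911 + 7826*√89/2185395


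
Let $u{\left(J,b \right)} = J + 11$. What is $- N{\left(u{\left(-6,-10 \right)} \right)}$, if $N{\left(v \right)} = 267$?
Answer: $-267$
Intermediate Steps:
$u{\left(J,b \right)} = 11 + J$
$- N{\left(u{\left(-6,-10 \right)} \right)} = \left(-1\right) 267 = -267$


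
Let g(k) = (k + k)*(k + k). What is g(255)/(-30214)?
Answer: -130050/15107 ≈ -8.6086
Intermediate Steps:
g(k) = 4*k² (g(k) = (2*k)*(2*k) = 4*k²)
g(255)/(-30214) = (4*255²)/(-30214) = (4*65025)*(-1/30214) = 260100*(-1/30214) = -130050/15107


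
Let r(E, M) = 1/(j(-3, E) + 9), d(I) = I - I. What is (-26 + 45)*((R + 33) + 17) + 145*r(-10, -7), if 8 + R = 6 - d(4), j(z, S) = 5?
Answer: 12913/14 ≈ 922.36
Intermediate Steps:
d(I) = 0
r(E, M) = 1/14 (r(E, M) = 1/(5 + 9) = 1/14)
R = -2 (R = -8 + (6 - 1*0) = -8 + (6 + 0) = -8 + 6 = -2)
(-26 + 45)*((R + 33) + 17) + 145*r(-10, -7) = (-26 + 45)*((-2 + 33) + 17) + 145*(1/14) = 19*(31 + 17) + 145/14 = 19*48 + 145/14 = 912 + 145/14 = 12913/14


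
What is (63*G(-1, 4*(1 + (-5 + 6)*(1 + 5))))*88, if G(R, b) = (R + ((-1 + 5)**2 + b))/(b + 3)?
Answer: 238392/31 ≈ 7690.1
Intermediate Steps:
G(R, b) = (16 + R + b)/(3 + b) (G(R, b) = (R + (4**2 + b))/(3 + b) = (R + (16 + b))/(3 + b) = (16 + R + b)/(3 + b))
(63*G(-1, 4*(1 + (-5 + 6)*(1 + 5))))*88 = (63*((16 - 1 + 4*(1 + (-5 + 6)*(1 + 5)))/(3 + 4*(1 + (-5 + 6)*(1 + 5)))))*88 = (63*((16 - 1 + 4*(1 + 1*6))/(3 + 4*(1 + 1*6))))*88 = (63*((16 - 1 + 4*(1 + 6))/(3 + 4*(1 + 6))))*88 = (63*((16 - 1 + 4*7)/(3 + 4*7)))*88 = (63*((16 - 1 + 28)/(3 + 28)))*88 = (63*(43/31))*88 = (2709/31)*88 = 238392/31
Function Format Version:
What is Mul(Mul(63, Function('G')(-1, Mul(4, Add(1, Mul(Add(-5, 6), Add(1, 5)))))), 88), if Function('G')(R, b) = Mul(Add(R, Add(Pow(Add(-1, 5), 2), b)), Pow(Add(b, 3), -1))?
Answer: Rational(238392, 31) ≈ 7690.1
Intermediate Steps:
Function('G')(R, b) = Mul(Pow(Add(3, b), -1), Add(16, R, b)) (Function('G')(R, b) = Mul(Add(R, Add(Pow(4, 2), b)), Pow(Add(3, b), -1)) = Mul(Add(R, Add(16, b)), Pow(Add(3, b), -1)) = Mul(Add(16, R, b), Pow(Add(3, b), -1)) = Mul(Pow(Add(3, b), -1), Add(16, R, b)))
Mul(Mul(63, Function('G')(-1, Mul(4, Add(1, Mul(Add(-5, 6), Add(1, 5)))))), 88) = Mul(Mul(63, Mul(Pow(Add(3, Mul(4, Add(1, Mul(Add(-5, 6), Add(1, 5))))), -1), Add(16, -1, Mul(4, Add(1, Mul(Add(-5, 6), Add(1, 5))))))), 88) = Mul(Mul(63, Mul(Pow(Add(3, Mul(4, Add(1, Mul(1, 6)))), -1), Add(16, -1, Mul(4, Add(1, Mul(1, 6)))))), 88) = Mul(Mul(63, Mul(Pow(Add(3, Mul(4, Add(1, 6))), -1), Add(16, -1, Mul(4, Add(1, 6))))), 88) = Mul(Mul(63, Mul(Pow(Add(3, Mul(4, 7)), -1), Add(16, -1, Mul(4, 7)))), 88) = Mul(Mul(63, Mul(Pow(Add(3, 28), -1), Add(16, -1, 28))), 88) = Mul(Mul(63, Mul(Pow(31, -1), 43)), 88) = Mul(Mul(63, Mul(Rational(1, 31), 43)), 88) = Mul(Mul(63, Rational(43, 31)), 88) = Mul(Rational(2709, 31), 88) = Rational(238392, 31)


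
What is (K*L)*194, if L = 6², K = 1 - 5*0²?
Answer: 6984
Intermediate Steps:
K = 1 (K = 1 - 5*0 = 1 + 0 = 1)
L = 36
(K*L)*194 = (1*36)*194 = 36*194 = 6984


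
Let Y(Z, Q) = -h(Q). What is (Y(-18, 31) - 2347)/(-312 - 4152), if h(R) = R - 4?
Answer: 1187/2232 ≈ 0.53181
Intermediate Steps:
h(R) = -4 + R
Y(Z, Q) = 4 - Q (Y(Z, Q) = -(-4 + Q) = 4 - Q)
(Y(-18, 31) - 2347)/(-312 - 4152) = ((4 - 1*31) - 2347)/(-312 - 4152) = ((4 - 31) - 2347)/(-4464) = (-27 - 2347)*(-1/4464) = -2374*(-1/4464) = 1187/2232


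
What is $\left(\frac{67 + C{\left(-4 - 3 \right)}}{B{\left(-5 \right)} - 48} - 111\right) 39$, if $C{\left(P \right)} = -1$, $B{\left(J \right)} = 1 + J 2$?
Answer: $- \frac{83109}{19} \approx -4374.2$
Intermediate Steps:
$B{\left(J \right)} = 1 + 2 J$
$\left(\frac{67 + C{\left(-4 - 3 \right)}}{B{\left(-5 \right)} - 48} - 111\right) 39 = \left(\frac{67 - 1}{\left(1 + 2 \left(-5\right)\right) - 48} - 111\right) 39 = \left(\frac{66}{\left(1 - 10\right) - 48} - 111\right) 39 = \left(\frac{66}{-9 - 48} - 111\right) 39 = \left(\frac{66}{-57} - 111\right) 39 = \left(66 \left(- \frac{1}{57}\right) - 111\right) 39 = \left(- \frac{22}{19} - 111\right) 39 = \left(- \frac{2131}{19}\right) 39 = - \frac{83109}{19}$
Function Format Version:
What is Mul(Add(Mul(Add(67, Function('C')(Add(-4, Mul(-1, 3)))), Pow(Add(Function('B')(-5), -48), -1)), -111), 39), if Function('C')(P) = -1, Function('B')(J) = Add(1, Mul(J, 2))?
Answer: Rational(-83109, 19) ≈ -4374.2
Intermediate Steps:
Function('B')(J) = Add(1, Mul(2, J))
Mul(Add(Mul(Add(67, Function('C')(Add(-4, Mul(-1, 3)))), Pow(Add(Function('B')(-5), -48), -1)), -111), 39) = Mul(Add(Mul(Add(67, -1), Pow(Add(Add(1, Mul(2, -5)), -48), -1)), -111), 39) = Mul(Add(Mul(66, Pow(Add(Add(1, -10), -48), -1)), -111), 39) = Mul(Add(Mul(66, Pow(Add(-9, -48), -1)), -111), 39) = Mul(Add(Mul(66, Pow(-57, -1)), -111), 39) = Mul(Add(Mul(66, Rational(-1, 57)), -111), 39) = Mul(Add(Rational(-22, 19), -111), 39) = Mul(Rational(-2131, 19), 39) = Rational(-83109, 19)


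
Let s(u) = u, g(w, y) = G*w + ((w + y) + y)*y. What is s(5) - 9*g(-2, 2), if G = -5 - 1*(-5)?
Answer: -31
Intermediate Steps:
G = 0 (G = -5 + 5 = 0)
g(w, y) = y*(w + 2*y) (g(w, y) = 0*w + ((w + y) + y)*y = 0 + (w + 2*y)*y = 0 + y*(w + 2*y) = y*(w + 2*y))
s(5) - 9*g(-2, 2) = 5 - 18*(-2 + 2*2) = 5 - 18*(-2 + 4) = 5 - 18*2 = 5 - 9*4 = 5 - 36 = -31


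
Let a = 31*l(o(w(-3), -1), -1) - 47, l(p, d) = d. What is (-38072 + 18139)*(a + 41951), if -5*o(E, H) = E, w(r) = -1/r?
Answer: -834654509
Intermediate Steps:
o(E, H) = -E/5
a = -78 (a = 31*(-1) - 47 = -31 - 47 = -78)
(-38072 + 18139)*(a + 41951) = (-38072 + 18139)*(-78 + 41951) = -19933*41873 = -834654509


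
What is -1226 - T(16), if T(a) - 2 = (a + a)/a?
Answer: -1230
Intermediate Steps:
T(a) = 4 (T(a) = 2 + (a + a)/a = 2 + (2*a)/a = 2 + 2 = 4)
-1226 - T(16) = -1226 - 1*4 = -1226 - 4 = -1230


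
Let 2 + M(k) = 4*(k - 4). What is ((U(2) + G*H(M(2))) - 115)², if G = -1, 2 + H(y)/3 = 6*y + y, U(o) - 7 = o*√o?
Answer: 11672 + 432*√2 ≈ 12283.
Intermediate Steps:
M(k) = -18 + 4*k (M(k) = -2 + 4*(k - 4) = -2 + 4*(-4 + k) = -2 + (-16 + 4*k) = -18 + 4*k)
U(o) = 7 + o^(3/2) (U(o) = 7 + o*√o = 7 + o^(3/2))
H(y) = -6 + 21*y (H(y) = -6 + 3*(6*y + y) = -6 + 3*(7*y) = -6 + 21*y)
((U(2) + G*H(M(2))) - 115)² = (((7 + 2^(3/2)) - (-6 + 21*(-18 + 4*2))) - 115)² = (((7 + 2*√2) - (-6 + 21*(-18 + 8))) - 115)² = (((7 + 2*√2) - (-6 + 21*(-10))) - 115)² = (((7 + 2*√2) - (-6 - 210)) - 115)² = (((7 + 2*√2) - 1*(-216)) - 115)² = (((7 + 2*√2) + 216) - 115)² = ((223 + 2*√2) - 115)² = (108 + 2*√2)²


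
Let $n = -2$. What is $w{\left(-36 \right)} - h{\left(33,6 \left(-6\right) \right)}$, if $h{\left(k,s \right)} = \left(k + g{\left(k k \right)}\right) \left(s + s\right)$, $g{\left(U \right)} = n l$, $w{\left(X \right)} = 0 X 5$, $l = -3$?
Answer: $2808$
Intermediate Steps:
$w{\left(X \right)} = 0$ ($w{\left(X \right)} = 0 \cdot 5 = 0$)
$g{\left(U \right)} = 6$ ($g{\left(U \right)} = \left(-2\right) \left(-3\right) = 6$)
$h{\left(k,s \right)} = 2 s \left(6 + k\right)$ ($h{\left(k,s \right)} = \left(k + 6\right) \left(s + s\right) = \left(6 + k\right) 2 s = 2 s \left(6 + k\right)$)
$w{\left(-36 \right)} - h{\left(33,6 \left(-6\right) \right)} = 0 - 2 \cdot 6 \left(-6\right) \left(6 + 33\right) = 0 - 2 \left(-36\right) 39 = 0 - -2808 = 0 + 2808 = 2808$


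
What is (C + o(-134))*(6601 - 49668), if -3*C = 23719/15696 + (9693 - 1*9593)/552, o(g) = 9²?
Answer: -3751738939469/1083024 ≈ -3.4641e+6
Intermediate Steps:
o(g) = 81
C = -610937/1083024 (C = -(23719/15696 + (9693 - 1*9593)/552)/3 = -(23719*(1/15696) + (9693 - 9593)*(1/552))/3 = -(23719/15696 + 100*(1/552))/3 = -(23719/15696 + 25/138)/3 = -⅓*610937/361008 = -610937/1083024 ≈ -0.56410)
(C + o(-134))*(6601 - 49668) = (-610937/1083024 + 81)*(6601 - 49668) = (87114007/1083024)*(-43067) = -3751738939469/1083024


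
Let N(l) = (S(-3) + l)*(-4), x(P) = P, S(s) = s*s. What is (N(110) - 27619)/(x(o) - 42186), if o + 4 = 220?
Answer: 1873/2798 ≈ 0.66941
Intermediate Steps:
o = 216 (o = -4 + 220 = 216)
S(s) = s**2
N(l) = -36 - 4*l (N(l) = ((-3)**2 + l)*(-4) = (9 + l)*(-4) = -36 - 4*l)
(N(110) - 27619)/(x(o) - 42186) = ((-36 - 4*110) - 27619)/(216 - 42186) = ((-36 - 440) - 27619)/(-41970) = (-476 - 27619)*(-1/41970) = -28095*(-1/41970) = 1873/2798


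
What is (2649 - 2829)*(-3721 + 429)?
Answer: 592560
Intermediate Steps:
(2649 - 2829)*(-3721 + 429) = -180*(-3292) = 592560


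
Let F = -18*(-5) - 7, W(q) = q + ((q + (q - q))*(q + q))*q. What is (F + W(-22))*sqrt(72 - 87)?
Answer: -21235*I*sqrt(15) ≈ -82243.0*I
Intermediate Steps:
W(q) = q + 2*q**3 (W(q) = q + ((q + 0)*(2*q))*q = q + (q*(2*q))*q = q + (2*q**2)*q = q + 2*q**3)
F = 83 (F = 90 - 7 = 83)
(F + W(-22))*sqrt(72 - 87) = (83 + (-22 + 2*(-22)**3))*sqrt(72 - 87) = (83 + (-22 + 2*(-10648)))*sqrt(-15) = (83 + (-22 - 21296))*(I*sqrt(15)) = (83 - 21318)*(I*sqrt(15)) = -21235*I*sqrt(15)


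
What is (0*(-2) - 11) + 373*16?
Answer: 5957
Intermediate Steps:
(0*(-2) - 11) + 373*16 = (0 - 11) + 5968 = -11 + 5968 = 5957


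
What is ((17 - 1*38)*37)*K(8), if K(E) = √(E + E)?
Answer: -3108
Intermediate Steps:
K(E) = √2*√E (K(E) = √(2*E) = √2*√E)
((17 - 1*38)*37)*K(8) = ((17 - 1*38)*37)*(√2*√8) = ((17 - 38)*37)*(√2*(2*√2)) = -21*37*4 = -777*4 = -3108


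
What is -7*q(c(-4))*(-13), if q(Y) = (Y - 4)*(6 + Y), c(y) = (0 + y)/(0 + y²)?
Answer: -35581/16 ≈ -2223.8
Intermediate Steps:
c(y) = 1/y (c(y) = y/(y²) = y/y² = 1/y)
q(Y) = (-4 + Y)*(6 + Y)
-7*q(c(-4))*(-13) = -7*(-24 + (1/(-4))² + 2/(-4))*(-13) = -7*(-24 + (-¼)² + 2*(-¼))*(-13) = -7*(-24 + 1/16 - ½)*(-13) = -7*(-391/16)*(-13) = (2737/16)*(-13) = -35581/16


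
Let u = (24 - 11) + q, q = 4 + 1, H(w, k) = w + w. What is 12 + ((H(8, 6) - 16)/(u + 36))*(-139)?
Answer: 12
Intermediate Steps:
H(w, k) = 2*w
q = 5
u = 18 (u = (24 - 11) + 5 = 13 + 5 = 18)
12 + ((H(8, 6) - 16)/(u + 36))*(-139) = 12 + ((2*8 - 16)/(18 + 36))*(-139) = 12 + ((16 - 16)/54)*(-139) = 12 + (0*(1/54))*(-139) = 12 + 0*(-139) = 12 + 0 = 12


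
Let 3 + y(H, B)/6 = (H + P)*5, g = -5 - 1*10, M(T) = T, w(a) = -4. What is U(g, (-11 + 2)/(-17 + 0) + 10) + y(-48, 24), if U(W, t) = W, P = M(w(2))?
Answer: -1593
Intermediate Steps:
g = -15 (g = -5 - 10 = -15)
P = -4
y(H, B) = -138 + 30*H (y(H, B) = -18 + 6*((H - 4)*5) = -18 + 6*((-4 + H)*5) = -18 + 6*(-20 + 5*H) = -18 + (-120 + 30*H) = -138 + 30*H)
U(g, (-11 + 2)/(-17 + 0) + 10) + y(-48, 24) = -15 + (-138 + 30*(-48)) = -15 + (-138 - 1440) = -15 - 1578 = -1593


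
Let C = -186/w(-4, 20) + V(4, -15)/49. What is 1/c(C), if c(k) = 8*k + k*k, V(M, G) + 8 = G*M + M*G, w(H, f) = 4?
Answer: 9604/19391577 ≈ 0.00049527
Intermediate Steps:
V(M, G) = -8 + 2*G*M (V(M, G) = -8 + (G*M + M*G) = -8 + (G*M + G*M) = -8 + 2*G*M)
C = -4813/98 (C = -186/4 + (-8 + 2*(-15)*4)/49 = -186*¼ + (-8 - 120)*(1/49) = -93/2 - 128*1/49 = -93/2 - 128/49 = -4813/98 ≈ -49.112)
c(k) = k² + 8*k (c(k) = 8*k + k² = k² + 8*k)
1/c(C) = 1/(-4813*(8 - 4813/98)/98) = 1/(-4813/98*(-4029/98)) = 1/(19391577/9604) = 9604/19391577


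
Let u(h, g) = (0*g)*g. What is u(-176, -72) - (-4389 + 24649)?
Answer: -20260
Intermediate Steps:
u(h, g) = 0 (u(h, g) = 0*g = 0)
u(-176, -72) - (-4389 + 24649) = 0 - (-4389 + 24649) = 0 - 1*20260 = 0 - 20260 = -20260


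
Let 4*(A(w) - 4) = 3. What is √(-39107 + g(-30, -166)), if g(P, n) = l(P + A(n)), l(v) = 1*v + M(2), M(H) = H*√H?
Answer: √(-156529 + 8*√2)/2 ≈ 197.81*I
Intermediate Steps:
A(w) = 19/4 (A(w) = 4 + (¼)*3 = 4 + ¾ = 19/4)
M(H) = H^(3/2)
l(v) = v + 2*√2 (l(v) = 1*v + 2^(3/2) = v + 2*√2)
g(P, n) = 19/4 + P + 2*√2 (g(P, n) = (P + 19/4) + 2*√2 = (19/4 + P) + 2*√2 = 19/4 + P + 2*√2)
√(-39107 + g(-30, -166)) = √(-39107 + (19/4 - 30 + 2*√2)) = √(-39107 + (-101/4 + 2*√2)) = √(-156529/4 + 2*√2)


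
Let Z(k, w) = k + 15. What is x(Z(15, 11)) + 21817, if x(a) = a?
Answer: 21847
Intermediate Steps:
Z(k, w) = 15 + k
x(Z(15, 11)) + 21817 = (15 + 15) + 21817 = 30 + 21817 = 21847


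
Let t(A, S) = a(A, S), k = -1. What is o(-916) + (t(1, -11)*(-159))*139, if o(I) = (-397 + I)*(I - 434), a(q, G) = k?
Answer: 1794651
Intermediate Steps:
a(q, G) = -1
t(A, S) = -1
o(I) = (-434 + I)*(-397 + I) (o(I) = (-397 + I)*(-434 + I) = (-434 + I)*(-397 + I))
o(-916) + (t(1, -11)*(-159))*139 = (172298 + (-916)² - 831*(-916)) - 1*(-159)*139 = (172298 + 839056 + 761196) + 159*139 = 1772550 + 22101 = 1794651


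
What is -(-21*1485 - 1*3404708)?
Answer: 3435893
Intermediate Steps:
-(-21*1485 - 1*3404708) = -(-31185 - 3404708) = -1*(-3435893) = 3435893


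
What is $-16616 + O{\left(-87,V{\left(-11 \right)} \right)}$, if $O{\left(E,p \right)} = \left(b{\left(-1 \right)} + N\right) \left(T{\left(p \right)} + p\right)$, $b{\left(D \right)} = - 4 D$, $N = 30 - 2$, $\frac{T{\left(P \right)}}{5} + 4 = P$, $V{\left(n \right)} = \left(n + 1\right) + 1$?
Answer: $-18984$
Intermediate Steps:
$V{\left(n \right)} = 2 + n$ ($V{\left(n \right)} = \left(1 + n\right) + 1 = 2 + n$)
$T{\left(P \right)} = -20 + 5 P$
$N = 28$ ($N = 30 - 2 = 28$)
$O{\left(E,p \right)} = -640 + 192 p$ ($O{\left(E,p \right)} = \left(\left(-4\right) \left(-1\right) + 28\right) \left(\left(-20 + 5 p\right) + p\right) = \left(4 + 28\right) \left(-20 + 6 p\right) = 32 \left(-20 + 6 p\right) = -640 + 192 p$)
$-16616 + O{\left(-87,V{\left(-11 \right)} \right)} = -16616 + \left(-640 + 192 \left(2 - 11\right)\right) = -16616 + \left(-640 + 192 \left(-9\right)\right) = -16616 - 2368 = -18984$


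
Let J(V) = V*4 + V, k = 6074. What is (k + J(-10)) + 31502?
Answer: 37526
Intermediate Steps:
J(V) = 5*V (J(V) = 4*V + V = 5*V)
(k + J(-10)) + 31502 = (6074 + 5*(-10)) + 31502 = (6074 - 50) + 31502 = 6024 + 31502 = 37526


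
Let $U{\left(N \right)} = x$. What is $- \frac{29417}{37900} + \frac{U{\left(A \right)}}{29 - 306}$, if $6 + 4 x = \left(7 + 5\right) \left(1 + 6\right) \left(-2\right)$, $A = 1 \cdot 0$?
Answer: $- \frac{6499859}{10498300} \approx -0.61913$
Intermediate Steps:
$A = 0$
$x = - \frac{87}{2}$ ($x = - \frac{3}{2} + \frac{\left(7 + 5\right) \left(1 + 6\right) \left(-2\right)}{4} = - \frac{3}{2} + \frac{12 \cdot 7 \left(-2\right)}{4} = - \frac{3}{2} + \frac{12 \left(-14\right)}{4} = - \frac{3}{2} + \frac{1}{4} \left(-168\right) = - \frac{3}{2} - 42 = - \frac{87}{2} \approx -43.5$)
$U{\left(N \right)} = - \frac{87}{2}$
$- \frac{29417}{37900} + \frac{U{\left(A \right)}}{29 - 306} = - \frac{29417}{37900} - \frac{87}{2 \left(29 - 306\right)} = \left(-29417\right) \frac{1}{37900} - \frac{87}{2 \left(29 - 306\right)} = - \frac{29417}{37900} - \frac{87}{2 \left(-277\right)} = - \frac{29417}{37900} - - \frac{87}{554} = - \frac{29417}{37900} + \frac{87}{554} = - \frac{6499859}{10498300}$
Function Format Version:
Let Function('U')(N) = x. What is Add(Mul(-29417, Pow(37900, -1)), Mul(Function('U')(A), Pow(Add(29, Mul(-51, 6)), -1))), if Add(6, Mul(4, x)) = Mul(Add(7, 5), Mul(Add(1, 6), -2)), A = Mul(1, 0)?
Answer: Rational(-6499859, 10498300) ≈ -0.61913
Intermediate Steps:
A = 0
x = Rational(-87, 2) (x = Add(Rational(-3, 2), Mul(Rational(1, 4), Mul(Add(7, 5), Mul(Add(1, 6), -2)))) = Add(Rational(-3, 2), Mul(Rational(1, 4), Mul(12, Mul(7, -2)))) = Add(Rational(-3, 2), Mul(Rational(1, 4), Mul(12, -14))) = Add(Rational(-3, 2), Mul(Rational(1, 4), -168)) = Add(Rational(-3, 2), -42) = Rational(-87, 2) ≈ -43.500)
Function('U')(N) = Rational(-87, 2)
Add(Mul(-29417, Pow(37900, -1)), Mul(Function('U')(A), Pow(Add(29, Mul(-51, 6)), -1))) = Add(Mul(-29417, Pow(37900, -1)), Mul(Rational(-87, 2), Pow(Add(29, Mul(-51, 6)), -1))) = Add(Mul(-29417, Rational(1, 37900)), Mul(Rational(-87, 2), Pow(Add(29, -306), -1))) = Add(Rational(-29417, 37900), Mul(Rational(-87, 2), Pow(-277, -1))) = Add(Rational(-29417, 37900), Mul(Rational(-87, 2), Rational(-1, 277))) = Add(Rational(-29417, 37900), Rational(87, 554)) = Rational(-6499859, 10498300)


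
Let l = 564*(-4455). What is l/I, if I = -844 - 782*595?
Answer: 418770/77689 ≈ 5.3903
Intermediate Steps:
l = -2512620
I = -466134 (I = -844 - 465290 = -466134)
l/I = -2512620/(-466134) = -2512620*(-1/466134) = 418770/77689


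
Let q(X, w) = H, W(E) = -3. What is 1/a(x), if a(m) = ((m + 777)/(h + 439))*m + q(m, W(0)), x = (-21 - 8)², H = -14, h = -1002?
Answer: -563/1368620 ≈ -0.00041136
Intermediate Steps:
q(X, w) = -14
x = 841 (x = (-29)² = 841)
a(m) = -14 + m*(-777/563 - m/563) (a(m) = ((m + 777)/(-1002 + 439))*m - 14 = ((777 + m)/(-563))*m - 14 = ((777 + m)*(-1/563))*m - 14 = (-777/563 - m/563)*m - 14 = m*(-777/563 - m/563) - 14 = -14 + m*(-777/563 - m/563))
1/a(x) = 1/(-14 - 777/563*841 - 1/563*841²) = 1/(-14 - 653457/563 - 1/563*707281) = 1/(-14 - 653457/563 - 707281/563) = 1/(-1368620/563) = -563/1368620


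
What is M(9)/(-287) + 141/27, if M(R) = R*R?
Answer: 12760/2583 ≈ 4.9400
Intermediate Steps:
M(R) = R²
M(9)/(-287) + 141/27 = 9²/(-287) + 141/27 = 81*(-1/287) + 141*(1/27) = -81/287 + 47/9 = 12760/2583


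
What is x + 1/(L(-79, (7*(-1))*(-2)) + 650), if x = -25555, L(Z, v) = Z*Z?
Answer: -176099504/6891 ≈ -25555.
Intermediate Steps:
L(Z, v) = Z²
x + 1/(L(-79, (7*(-1))*(-2)) + 650) = -25555 + 1/((-79)² + 650) = -25555 + 1/(6241 + 650) = -25555 + 1/6891 = -176099504/6891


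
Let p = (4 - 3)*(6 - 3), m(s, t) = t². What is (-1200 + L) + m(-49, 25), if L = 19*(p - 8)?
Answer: -670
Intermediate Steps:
p = 3 (p = 1*3 = 3)
L = -95 (L = 19*(3 - 8) = 19*(-5) = -95)
(-1200 + L) + m(-49, 25) = (-1200 - 95) + 25² = -1295 + 625 = -670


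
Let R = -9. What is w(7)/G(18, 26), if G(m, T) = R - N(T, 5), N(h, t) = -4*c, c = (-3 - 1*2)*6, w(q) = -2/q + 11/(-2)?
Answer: 27/602 ≈ 0.044850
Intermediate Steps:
w(q) = -11/2 - 2/q (w(q) = -2/q + 11*(-1/2) = -2/q - 11/2 = -11/2 - 2/q)
c = -30 (c = (-3 - 2)*6 = -5*6 = -30)
N(h, t) = 120 (N(h, t) = -4*(-30) = 120)
G(m, T) = -129 (G(m, T) = -9 - 1*120 = -9 - 120 = -129)
w(7)/G(18, 26) = (-11/2 - 2/7)/(-129) = (-11/2 - 2*1/7)*(-1/129) = (-11/2 - 2/7)*(-1/129) = -81/14*(-1/129) = 27/602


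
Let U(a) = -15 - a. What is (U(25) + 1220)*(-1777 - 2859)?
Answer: -5470480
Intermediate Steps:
(U(25) + 1220)*(-1777 - 2859) = ((-15 - 1*25) + 1220)*(-1777 - 2859) = ((-15 - 25) + 1220)*(-4636) = (-40 + 1220)*(-4636) = 1180*(-4636) = -5470480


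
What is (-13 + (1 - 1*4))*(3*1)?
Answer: -48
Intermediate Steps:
(-13 + (1 - 1*4))*(3*1) = (-13 + (1 - 4))*3 = (-13 - 3)*3 = -16*3 = -48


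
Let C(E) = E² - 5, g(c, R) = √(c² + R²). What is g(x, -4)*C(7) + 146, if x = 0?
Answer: 322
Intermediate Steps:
g(c, R) = √(R² + c²)
C(E) = -5 + E²
g(x, -4)*C(7) + 146 = √((-4)² + 0²)*(-5 + 7²) + 146 = √(16 + 0)*(-5 + 49) + 146 = √16*44 + 146 = 4*44 + 146 = 176 + 146 = 322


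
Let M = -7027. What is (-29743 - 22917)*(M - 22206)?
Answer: 1539409780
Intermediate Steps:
(-29743 - 22917)*(M - 22206) = (-29743 - 22917)*(-7027 - 22206) = -52660*(-29233) = 1539409780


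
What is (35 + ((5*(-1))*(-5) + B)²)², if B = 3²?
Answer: 1418481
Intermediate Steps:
B = 9
(35 + ((5*(-1))*(-5) + B)²)² = (35 + ((5*(-1))*(-5) + 9)²)² = (35 + (-5*(-5) + 9)²)² = (35 + (25 + 9)²)² = (35 + 34²)² = (35 + 1156)² = 1191² = 1418481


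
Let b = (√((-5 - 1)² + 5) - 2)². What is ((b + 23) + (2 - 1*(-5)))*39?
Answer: 2925 - 156*√41 ≈ 1926.1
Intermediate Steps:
b = (-2 + √41)² (b = (√((-6)² + 5) - 2)² = (√(36 + 5) - 2)² = (√41 - 2)² = (-2 + √41)² ≈ 19.388)
((b + 23) + (2 - 1*(-5)))*39 = (((2 - √41)² + 23) + (2 - 1*(-5)))*39 = ((23 + (2 - √41)²) + (2 + 5))*39 = ((23 + (2 - √41)²) + 7)*39 = (30 + (2 - √41)²)*39 = 1170 + 39*(2 - √41)²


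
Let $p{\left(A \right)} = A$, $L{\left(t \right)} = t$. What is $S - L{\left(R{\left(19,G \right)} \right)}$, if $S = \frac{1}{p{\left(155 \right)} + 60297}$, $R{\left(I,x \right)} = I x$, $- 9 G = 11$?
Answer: $\frac{12634477}{544068} \approx 23.222$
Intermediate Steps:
$G = - \frac{11}{9}$ ($G = \left(- \frac{1}{9}\right) 11 = - \frac{11}{9} \approx -1.2222$)
$S = \frac{1}{60452}$ ($S = \frac{1}{155 + 60297} = \frac{1}{60452} \approx 1.6542 \cdot 10^{-5}$)
$S - L{\left(R{\left(19,G \right)} \right)} = \frac{1}{60452} - 19 \left(- \frac{11}{9}\right) = \frac{1}{60452} - - \frac{209}{9} = \frac{1}{60452} + \frac{209}{9} = \frac{12634477}{544068}$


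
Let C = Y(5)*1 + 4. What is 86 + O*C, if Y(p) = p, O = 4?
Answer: 122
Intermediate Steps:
C = 9 (C = 5*1 + 4 = 5 + 4 = 9)
86 + O*C = 86 + 4*9 = 86 + 36 = 122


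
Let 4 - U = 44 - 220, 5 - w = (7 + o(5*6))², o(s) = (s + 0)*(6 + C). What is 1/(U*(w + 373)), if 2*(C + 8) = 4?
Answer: 1/59220 ≈ 1.6886e-5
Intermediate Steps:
C = -6 (C = -8 + (½)*4 = -8 + 2 = -6)
o(s) = 0 (o(s) = (s + 0)*(6 - 6) = s*0 = 0)
w = -44 (w = 5 - (7 + 0)² = 5 - 1*7² = 5 - 1*49 = 5 - 49 = -44)
U = 180 (U = 4 - (44 - 220) = 4 - 1*(-176) = 4 + 176 = 180)
1/(U*(w + 373)) = 1/(180*(-44 + 373)) = 1/(180*329) = 1/59220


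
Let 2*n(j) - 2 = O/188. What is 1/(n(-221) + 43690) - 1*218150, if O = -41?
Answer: -3583719115874/16427775 ≈ -2.1815e+5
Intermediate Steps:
n(j) = 335/376 (n(j) = 1 + (-41/188)/2 = 1 + (-41*1/188)/2 = 1 + (½)*(-41/188) = 1 - 41/376 = 335/376)
1/(n(-221) + 43690) - 1*218150 = 1/(335/376 + 43690) - 1*218150 = 1/(16427775/376) - 218150 = 376/16427775 - 218150 = -3583719115874/16427775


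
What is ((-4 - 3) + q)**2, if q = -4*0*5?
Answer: 49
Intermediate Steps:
q = 0 (q = 0*5 = 0)
((-4 - 3) + q)**2 = ((-4 - 3) + 0)**2 = (-7 + 0)**2 = (-7)**2 = 49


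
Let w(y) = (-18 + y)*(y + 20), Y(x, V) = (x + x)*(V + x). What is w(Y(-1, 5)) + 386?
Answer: 74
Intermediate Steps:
Y(x, V) = 2*x*(V + x) (Y(x, V) = (2*x)*(V + x) = 2*x*(V + x))
w(y) = (-18 + y)*(20 + y)
w(Y(-1, 5)) + 386 = (-360 + (2*(-1)*(5 - 1))² + 2*(2*(-1)*(5 - 1))) + 386 = (-360 + (2*(-1)*4)² + 2*(2*(-1)*4)) + 386 = (-360 + (-8)² + 2*(-8)) + 386 = (-360 + 64 - 16) + 386 = -312 + 386 = 74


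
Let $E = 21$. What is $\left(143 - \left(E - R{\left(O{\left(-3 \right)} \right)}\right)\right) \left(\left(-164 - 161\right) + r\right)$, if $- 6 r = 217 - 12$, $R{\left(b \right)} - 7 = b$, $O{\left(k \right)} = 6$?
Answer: $- \frac{96975}{2} \approx -48488.0$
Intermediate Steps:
$R{\left(b \right)} = 7 + b$
$r = - \frac{205}{6}$ ($r = - \frac{217 - 12}{6} = \left(- \frac{1}{6}\right) 205 = - \frac{205}{6} \approx -34.167$)
$\left(143 - \left(E - R{\left(O{\left(-3 \right)} \right)}\right)\right) \left(\left(-164 - 161\right) + r\right) = \left(143 + \left(\left(7 + 6\right) - 21\right)\right) \left(\left(-164 - 161\right) - \frac{205}{6}\right) = \left(143 + \left(13 - 21\right)\right) \left(\left(-164 - 161\right) - \frac{205}{6}\right) = \left(143 - 8\right) \left(-325 - \frac{205}{6}\right) = 135 \left(- \frac{2155}{6}\right) = - \frac{96975}{2}$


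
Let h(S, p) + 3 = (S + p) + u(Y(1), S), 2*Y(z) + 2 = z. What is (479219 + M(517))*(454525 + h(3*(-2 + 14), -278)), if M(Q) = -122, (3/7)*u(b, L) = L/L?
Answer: 217645303053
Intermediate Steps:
Y(z) = -1 + z/2
u(b, L) = 7/3 (u(b, L) = 7*(L/L)/3 = (7/3)*1 = 7/3)
h(S, p) = -⅔ + S + p (h(S, p) = -3 + ((S + p) + 7/3) = -3 + (7/3 + S + p) = -⅔ + S + p)
(479219 + M(517))*(454525 + h(3*(-2 + 14), -278)) = (479219 - 122)*(454525 + (-⅔ + 3*(-2 + 14) - 278)) = 479097*(454525 + (-⅔ + 3*12 - 278)) = 479097*(454525 + (-⅔ + 36 - 278)) = 479097*(454525 - 728/3) = 479097*(1362847/3) = 217645303053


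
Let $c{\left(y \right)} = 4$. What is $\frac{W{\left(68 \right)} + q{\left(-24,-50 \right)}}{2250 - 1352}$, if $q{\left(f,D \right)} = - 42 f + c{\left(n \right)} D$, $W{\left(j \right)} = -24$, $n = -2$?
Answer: $\frac{392}{449} \approx 0.87305$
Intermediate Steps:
$q{\left(f,D \right)} = - 42 f + 4 D$
$\frac{W{\left(68 \right)} + q{\left(-24,-50 \right)}}{2250 - 1352} = \frac{-24 + \left(\left(-42\right) \left(-24\right) + 4 \left(-50\right)\right)}{2250 - 1352} = \frac{-24 + \left(1008 - 200\right)}{898} = \left(-24 + 808\right) \frac{1}{898} = 784 \cdot \frac{1}{898} = \frac{392}{449}$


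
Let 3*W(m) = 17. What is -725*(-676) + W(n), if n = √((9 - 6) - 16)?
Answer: 1470317/3 ≈ 4.9011e+5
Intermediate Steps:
n = I*√13 (n = √(3 - 16) = √(-13) = I*√13 ≈ 3.6056*I)
W(m) = 17/3 (W(m) = (⅓)*17 = 17/3)
-725*(-676) + W(n) = -725*(-676) + 17/3 = 490100 + 17/3 = 1470317/3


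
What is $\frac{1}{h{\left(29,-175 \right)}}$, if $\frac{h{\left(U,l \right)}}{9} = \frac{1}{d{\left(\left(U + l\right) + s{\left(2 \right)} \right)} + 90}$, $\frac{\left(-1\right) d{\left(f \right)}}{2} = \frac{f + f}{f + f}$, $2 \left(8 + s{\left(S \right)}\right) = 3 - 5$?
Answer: $\frac{88}{9} \approx 9.7778$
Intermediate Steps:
$s{\left(S \right)} = -9$ ($s{\left(S \right)} = -8 + \frac{3 - 5}{2} = -8 + \frac{1}{2} \left(-2\right) = -8 - 1 = -9$)
$d{\left(f \right)} = -2$ ($d{\left(f \right)} = - 2 \frac{f + f}{f + f} = - 2 \frac{2 f}{2 f} = - 2 \cdot 2 f \frac{1}{2 f} = \left(-2\right) 1 = -2$)
$h{\left(U,l \right)} = \frac{9}{88}$ ($h{\left(U,l \right)} = \frac{9}{-2 + 90} = \frac{9}{88}$)
$\frac{1}{h{\left(29,-175 \right)}} = \frac{1}{\frac{9}{88}} = \frac{88}{9}$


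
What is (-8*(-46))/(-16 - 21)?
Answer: -368/37 ≈ -9.9460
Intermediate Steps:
(-8*(-46))/(-16 - 21) = 368/(-37) = 368*(-1/37) = -368/37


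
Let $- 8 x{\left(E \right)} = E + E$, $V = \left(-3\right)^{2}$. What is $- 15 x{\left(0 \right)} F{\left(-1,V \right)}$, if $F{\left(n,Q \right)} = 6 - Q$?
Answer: $0$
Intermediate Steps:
$V = 9$
$x{\left(E \right)} = - \frac{E}{4}$ ($x{\left(E \right)} = - \frac{E + E}{8} = - \frac{2 E}{8} = - \frac{E}{4}$)
$- 15 x{\left(0 \right)} F{\left(-1,V \right)} = - 15 \left(\left(- \frac{1}{4}\right) 0\right) \left(6 - 9\right) = \left(-15\right) 0 \left(6 - 9\right) = 0 \left(-3\right) = 0$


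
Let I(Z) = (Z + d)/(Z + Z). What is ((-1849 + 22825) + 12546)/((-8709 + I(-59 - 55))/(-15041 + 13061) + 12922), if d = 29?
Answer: 15133171680/5835493247 ≈ 2.5933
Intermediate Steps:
I(Z) = (29 + Z)/(2*Z) (I(Z) = (Z + 29)/(Z + Z) = (29 + Z)/((2*Z)) = (29 + Z)*(1/(2*Z)) = (29 + Z)/(2*Z))
((-1849 + 22825) + 12546)/((-8709 + I(-59 - 55))/(-15041 + 13061) + 12922) = ((-1849 + 22825) + 12546)/((-8709 + (29 + (-59 - 55))/(2*(-59 - 55)))/(-15041 + 13061) + 12922) = (20976 + 12546)/((-8709 + (½)*(29 - 114)/(-114))/(-1980) + 12922) = 33522/((-8709 + (½)*(-1/114)*(-85))*(-1/1980) + 12922) = 33522/((-8709 + 85/228)*(-1/1980) + 12922) = 33522/(-1985567/228*(-1/1980) + 12922) = 33522/(1985567/451440 + 12922) = 33522/(5835493247/451440) = 33522*(451440/5835493247) = 15133171680/5835493247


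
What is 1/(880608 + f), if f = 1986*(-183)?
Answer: 1/517170 ≈ 1.9336e-6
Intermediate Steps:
f = -363438
1/(880608 + f) = 1/(880608 - 363438) = 1/517170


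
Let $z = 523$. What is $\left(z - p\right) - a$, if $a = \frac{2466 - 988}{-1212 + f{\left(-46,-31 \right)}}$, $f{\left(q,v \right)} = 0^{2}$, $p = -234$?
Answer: $\frac{459481}{606} \approx 758.22$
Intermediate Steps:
$f{\left(q,v \right)} = 0$
$a = - \frac{739}{606}$ ($a = \frac{2466 - 988}{-1212 + 0} = \frac{1478}{-1212} = 1478 \left(- \frac{1}{1212}\right) = - \frac{739}{606} \approx -1.2195$)
$\left(z - p\right) - a = \left(523 - -234\right) - - \frac{739}{606} = \left(523 + 234\right) + \frac{739}{606} = 757 + \frac{739}{606} = \frac{459481}{606}$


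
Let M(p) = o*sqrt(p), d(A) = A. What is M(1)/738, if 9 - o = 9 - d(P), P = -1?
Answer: -1/738 ≈ -0.0013550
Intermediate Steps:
o = -1 (o = 9 - (9 - 1*(-1)) = 9 - (9 + 1) = 9 - 1*10 = 9 - 10 = -1)
M(p) = -sqrt(p)
M(1)/738 = -sqrt(1)/738 = -1*1*(1/738) = -1*1/738 = -1/738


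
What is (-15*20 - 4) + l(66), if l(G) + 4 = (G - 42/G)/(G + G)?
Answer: -446497/1452 ≈ -307.50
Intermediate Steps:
l(G) = -4 + (G - 42/G)/(2*G) (l(G) = -4 + (G - 42/G)/(G + G) = -4 + (G - 42/G)/((2*G)) = -4 + (G - 42/G)*(1/(2*G)) = -4 + (G - 42/G)/(2*G))
(-15*20 - 4) + l(66) = (-15*20 - 4) + (-7/2 - 21/66²) = (-300 - 4) + (-7/2 - 21*1/4356) = -304 + (-7/2 - 7/1452) = -304 - 5089/1452 = -446497/1452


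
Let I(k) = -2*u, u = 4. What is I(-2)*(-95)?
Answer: 760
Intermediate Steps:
I(k) = -8 (I(k) = -2*4 = -8)
I(-2)*(-95) = -8*(-95) = 760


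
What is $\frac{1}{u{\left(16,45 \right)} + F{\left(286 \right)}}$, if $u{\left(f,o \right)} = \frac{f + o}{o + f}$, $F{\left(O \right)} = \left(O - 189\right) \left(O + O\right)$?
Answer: $\frac{1}{55485} \approx 1.8023 \cdot 10^{-5}$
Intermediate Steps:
$F{\left(O \right)} = 2 O \left(-189 + O\right)$ ($F{\left(O \right)} = \left(-189 + O\right) 2 O = 2 O \left(-189 + O\right)$)
$u{\left(f,o \right)} = 1$ ($u{\left(f,o \right)} = \frac{f + o}{f + o} = 1$)
$\frac{1}{u{\left(16,45 \right)} + F{\left(286 \right)}} = \frac{1}{1 + 2 \cdot 286 \left(-189 + 286\right)} = \frac{1}{1 + 2 \cdot 286 \cdot 97} = \frac{1}{1 + 55484} = \frac{1}{55485}$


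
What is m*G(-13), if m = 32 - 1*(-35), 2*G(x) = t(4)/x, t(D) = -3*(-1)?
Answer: -201/26 ≈ -7.7308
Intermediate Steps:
t(D) = 3
G(x) = 3/(2*x) (G(x) = (3/x)/2 = 3/(2*x))
m = 67 (m = 32 + 35 = 67)
m*G(-13) = 67*((3/2)/(-13)) = 67*((3/2)*(-1/13)) = 67*(-3/26) = -201/26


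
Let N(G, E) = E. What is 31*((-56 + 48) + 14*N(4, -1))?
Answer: -682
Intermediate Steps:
31*((-56 + 48) + 14*N(4, -1)) = 31*((-56 + 48) + 14*(-1)) = 31*(-8 - 14) = 31*(-22) = -682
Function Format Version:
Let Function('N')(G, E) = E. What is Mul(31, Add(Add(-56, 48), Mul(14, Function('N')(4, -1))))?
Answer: -682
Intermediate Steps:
Mul(31, Add(Add(-56, 48), Mul(14, Function('N')(4, -1)))) = Mul(31, Add(Add(-56, 48), Mul(14, -1))) = Mul(31, Add(-8, -14)) = Mul(31, -22) = -682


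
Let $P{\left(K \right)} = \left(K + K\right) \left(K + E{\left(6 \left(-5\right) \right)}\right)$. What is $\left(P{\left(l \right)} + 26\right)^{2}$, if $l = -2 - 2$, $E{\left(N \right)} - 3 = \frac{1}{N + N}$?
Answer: $\frac{262144}{225} \approx 1165.1$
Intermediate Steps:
$E{\left(N \right)} = 3 + \frac{1}{2 N}$ ($E{\left(N \right)} = 3 + \frac{1}{N + N} = 3 + \frac{1}{2 N}$)
$l = -4$ ($l = -2 - 2 = -4$)
$P{\left(K \right)} = 2 K \left(\frac{179}{60} + K\right)$ ($P{\left(K \right)} = \left(K + K\right) \left(K + \left(3 + \frac{1}{2 \cdot 6 \left(-5\right)}\right)\right) = 2 K \left(K + \left(3 + \frac{1}{2 \left(-30\right)}\right)\right) = 2 K \left(K + \left(3 + \frac{1}{2} \left(- \frac{1}{30}\right)\right)\right) = 2 K \left(K + \left(3 - \frac{1}{60}\right)\right) = 2 K \left(K + \frac{179}{60}\right) = 2 K \left(\frac{179}{60} + K\right)$)
$\left(P{\left(l \right)} + 26\right)^{2} = \left(\frac{1}{30} \left(-4\right) \left(179 + 60 \left(-4\right)\right) + 26\right)^{2} = \left(\frac{1}{30} \left(-4\right) \left(179 - 240\right) + 26\right)^{2} = \left(\frac{1}{30} \left(-4\right) \left(-61\right) + 26\right)^{2} = \left(\frac{122}{15} + 26\right)^{2} = \left(\frac{512}{15}\right)^{2} = \frac{262144}{225}$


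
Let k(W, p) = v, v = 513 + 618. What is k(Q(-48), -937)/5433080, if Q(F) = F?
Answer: 1131/5433080 ≈ 0.00020817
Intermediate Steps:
v = 1131
k(W, p) = 1131
k(Q(-48), -937)/5433080 = 1131/5433080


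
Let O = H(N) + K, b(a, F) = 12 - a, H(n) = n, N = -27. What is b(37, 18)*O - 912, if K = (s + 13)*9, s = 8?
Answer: -4962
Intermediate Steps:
K = 189 (K = (8 + 13)*9 = 21*9 = 189)
O = 162 (O = -27 + 189 = 162)
b(37, 18)*O - 912 = (12 - 1*37)*162 - 912 = (12 - 37)*162 - 912 = -25*162 - 912 = -4050 - 912 = -4962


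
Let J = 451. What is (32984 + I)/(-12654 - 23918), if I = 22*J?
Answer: -21453/18286 ≈ -1.1732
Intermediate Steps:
I = 9922 (I = 22*451 = 9922)
(32984 + I)/(-12654 - 23918) = (32984 + 9922)/(-12654 - 23918) = 42906/(-36572) = 42906*(-1/36572) = -21453/18286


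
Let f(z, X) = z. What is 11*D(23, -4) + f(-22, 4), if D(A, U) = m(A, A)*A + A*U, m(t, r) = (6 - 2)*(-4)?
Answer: -5082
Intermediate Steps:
m(t, r) = -16 (m(t, r) = 4*(-4) = -16)
D(A, U) = -16*A + A*U
11*D(23, -4) + f(-22, 4) = 11*(23*(-16 - 4)) - 22 = 11*(23*(-20)) - 22 = 11*(-460) - 22 = -5060 - 22 = -5082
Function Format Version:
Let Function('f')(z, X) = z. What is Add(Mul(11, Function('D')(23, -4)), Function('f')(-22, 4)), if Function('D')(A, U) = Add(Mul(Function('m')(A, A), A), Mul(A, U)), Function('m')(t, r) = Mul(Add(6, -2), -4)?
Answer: -5082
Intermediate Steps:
Function('m')(t, r) = -16 (Function('m')(t, r) = Mul(4, -4) = -16)
Function('D')(A, U) = Add(Mul(-16, A), Mul(A, U))
Add(Mul(11, Function('D')(23, -4)), Function('f')(-22, 4)) = Add(Mul(11, Mul(23, Add(-16, -4))), -22) = Add(Mul(11, Mul(23, -20)), -22) = Add(Mul(11, -460), -22) = Add(-5060, -22) = -5082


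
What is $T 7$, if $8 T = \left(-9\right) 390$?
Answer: $- \frac{12285}{4} \approx -3071.3$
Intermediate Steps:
$T = - \frac{1755}{4}$ ($T = \frac{\left(-9\right) 390}{8} = \frac{1}{8} \left(-3510\right) = - \frac{1755}{4} \approx -438.75$)
$T 7 = \left(- \frac{1755}{4}\right) 7 = - \frac{12285}{4}$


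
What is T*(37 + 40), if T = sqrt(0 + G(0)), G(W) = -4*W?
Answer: 0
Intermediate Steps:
T = 0 (T = sqrt(0 - 4*0) = sqrt(0 + 0) = sqrt(0) = 0)
T*(37 + 40) = 0*(37 + 40) = 0*77 = 0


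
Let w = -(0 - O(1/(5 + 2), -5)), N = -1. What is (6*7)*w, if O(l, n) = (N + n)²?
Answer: 1512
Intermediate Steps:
O(l, n) = (-1 + n)²
w = 36 (w = -(0 - (-1 - 5)²) = -(0 - 1*(-6)²) = -(0 - 1*36) = -(0 - 36) = -1*(-36) = 36)
(6*7)*w = (6*7)*36 = 42*36 = 1512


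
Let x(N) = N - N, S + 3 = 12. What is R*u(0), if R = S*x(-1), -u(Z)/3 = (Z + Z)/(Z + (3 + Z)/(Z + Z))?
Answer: 0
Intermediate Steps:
S = 9 (S = -3 + 12 = 9)
x(N) = 0
u(Z) = -6*Z/(Z + (3 + Z)/(2*Z)) (u(Z) = -3*(Z + Z)/(Z + (3 + Z)/(Z + Z)) = -3*2*Z/(Z + (3 + Z)/((2*Z))) = -3*2*Z/(Z + (3 + Z)*(1/(2*Z))) = -3*2*Z/(Z + (3 + Z)/(2*Z)) = -6*Z/(Z + (3 + Z)/(2*Z)))
R = 0 (R = 9*0 = 0)
R*u(0) = 0*(-12*0**2/(3 + 0 + 2*0**2)) = 0*(-12*0/(3 + 0 + 2*0)) = 0*(-12*0/(3 + 0 + 0)) = 0*(-12*0/3) = 0*(-12*0*1/3) = 0*0 = 0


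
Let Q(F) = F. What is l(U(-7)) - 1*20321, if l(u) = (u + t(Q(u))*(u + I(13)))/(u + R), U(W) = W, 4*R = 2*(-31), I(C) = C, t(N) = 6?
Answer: -914503/45 ≈ -20322.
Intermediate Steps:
R = -31/2 (R = (2*(-31))/4 = (¼)*(-62) = -31/2 ≈ -15.500)
l(u) = (78 + 7*u)/(-31/2 + u) (l(u) = (u + 6*(u + 13))/(u - 31/2) = (u + 6*(13 + u))/(-31/2 + u) = (u + (78 + 6*u))/(-31/2 + u) = (78 + 7*u)/(-31/2 + u))
l(U(-7)) - 1*20321 = 2*(78 + 7*(-7))/(-31 + 2*(-7)) - 1*20321 = 2*(78 - 49)/(-31 - 14) - 20321 = 2*29/(-45) - 20321 = 2*(-1/45)*29 - 20321 = -58/45 - 20321 = -914503/45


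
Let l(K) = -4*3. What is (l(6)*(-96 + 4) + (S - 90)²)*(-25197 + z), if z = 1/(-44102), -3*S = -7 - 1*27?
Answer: -36466389325520/198459 ≈ -1.8375e+8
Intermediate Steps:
S = 34/3 (S = -(-7 - 1*27)/3 = -(-7 - 27)/3 = -⅓*(-34) = 34/3 ≈ 11.333)
l(K) = -12
z = -1/44102 ≈ -2.2675e-5
(l(6)*(-96 + 4) + (S - 90)²)*(-25197 + z) = (-12*(-96 + 4) + (34/3 - 90)²)*(-25197 - 1/44102) = (-12*(-92) + (-236/3)²)*(-1111238095/44102) = (1104 + 55696/9)*(-1111238095/44102) = (65632/9)*(-1111238095/44102) = -36466389325520/198459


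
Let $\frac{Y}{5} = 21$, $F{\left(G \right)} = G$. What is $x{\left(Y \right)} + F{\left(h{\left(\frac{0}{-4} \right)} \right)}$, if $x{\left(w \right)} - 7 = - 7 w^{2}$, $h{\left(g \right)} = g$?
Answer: $-77168$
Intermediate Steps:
$Y = 105$ ($Y = 5 \cdot 21 = 105$)
$x{\left(w \right)} = 7 - 7 w^{2}$
$x{\left(Y \right)} + F{\left(h{\left(\frac{0}{-4} \right)} \right)} = \left(7 - 7 \cdot 105^{2}\right) + \frac{0}{-4} = \left(7 - 77175\right) + 0 \left(- \frac{1}{4}\right) = \left(7 - 77175\right) + 0 = -77168 + 0 = -77168$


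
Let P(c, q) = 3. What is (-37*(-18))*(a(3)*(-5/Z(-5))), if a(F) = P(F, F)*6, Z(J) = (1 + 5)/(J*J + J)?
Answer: -199800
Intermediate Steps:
Z(J) = 6/(J + J²) (Z(J) = 6/(J² + J) = 6/(J + J²))
a(F) = 18 (a(F) = 3*6 = 18)
(-37*(-18))*(a(3)*(-5/Z(-5))) = (-37*(-18))*(18*(-5/(6/(-5*(1 - 5))))) = 666*(18*(-5/(6*(-⅕)/(-4)))) = 666*(18*(-5/(6*(-⅕)*(-¼)))) = 666*(18*(-5/3/10)) = 666*(18*(-5*10/3)) = 666*(18*(-50/3)) = 666*(-300) = -199800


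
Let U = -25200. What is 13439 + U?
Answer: -11761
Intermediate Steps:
13439 + U = 13439 - 25200 = -11761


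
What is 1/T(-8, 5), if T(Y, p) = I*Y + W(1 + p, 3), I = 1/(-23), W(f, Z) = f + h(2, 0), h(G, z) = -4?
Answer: 23/54 ≈ 0.42593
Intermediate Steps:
W(f, Z) = -4 + f (W(f, Z) = f - 4 = -4 + f)
I = -1/23 ≈ -0.043478
T(Y, p) = -3 + p - Y/23 (T(Y, p) = -Y/23 + (-4 + (1 + p)) = -Y/23 + (-3 + p) = -3 + p - Y/23)
1/T(-8, 5) = 1/(-3 + 5 - 1/23*(-8)) = 1/(-3 + 5 + 8/23) = 1/(54/23) = 23/54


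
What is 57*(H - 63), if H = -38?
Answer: -5757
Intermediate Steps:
57*(H - 63) = 57*(-38 - 63) = 57*(-101) = -5757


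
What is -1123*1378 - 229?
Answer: -1547723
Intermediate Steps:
-1123*1378 - 229 = -1547494 - 229 = -1547723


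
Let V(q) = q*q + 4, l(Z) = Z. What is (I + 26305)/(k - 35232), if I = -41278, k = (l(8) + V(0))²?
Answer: 4991/11696 ≈ 0.42673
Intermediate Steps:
V(q) = 4 + q² (V(q) = q² + 4 = 4 + q²)
k = 144 (k = (8 + (4 + 0²))² = (8 + (4 + 0))² = (8 + 4)² = 12² = 144)
(I + 26305)/(k - 35232) = (-41278 + 26305)/(144 - 35232) = -14973/(-35088) = -14973*(-1/35088) = 4991/11696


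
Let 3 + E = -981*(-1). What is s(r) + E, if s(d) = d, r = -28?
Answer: 950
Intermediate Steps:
E = 978 (E = -3 - 981*(-1) = -3 + 981 = 978)
s(r) + E = -28 + 978 = 950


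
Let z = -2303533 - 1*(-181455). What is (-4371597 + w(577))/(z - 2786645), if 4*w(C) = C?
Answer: 17485811/19634892 ≈ 0.89055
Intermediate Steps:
z = -2122078 (z = -2303533 + 181455 = -2122078)
w(C) = C/4
(-4371597 + w(577))/(z - 2786645) = (-4371597 + (¼)*577)/(-2122078 - 2786645) = (-4371597 + 577/4)/(-4908723) = -17485811/4*(-1/4908723) = 17485811/19634892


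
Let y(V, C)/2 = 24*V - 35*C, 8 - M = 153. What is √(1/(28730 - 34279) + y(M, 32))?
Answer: I*√283280894749/5549 ≈ 95.917*I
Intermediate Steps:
M = -145 (M = 8 - 1*153 = 8 - 153 = -145)
y(V, C) = -70*C + 48*V (y(V, C) = 2*(24*V - 35*C) = 2*(-35*C + 24*V) = -70*C + 48*V)
√(1/(28730 - 34279) + y(M, 32)) = √(1/(28730 - 34279) + (-70*32 + 48*(-145))) = √(1/(-5549) + (-2240 - 6960)) = √(-1/5549 - 9200) = √(-51050801/5549) = I*√283280894749/5549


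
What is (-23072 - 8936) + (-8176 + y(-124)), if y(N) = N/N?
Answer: -40183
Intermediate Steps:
y(N) = 1
(-23072 - 8936) + (-8176 + y(-124)) = (-23072 - 8936) + (-8176 + 1) = -32008 - 8175 = -40183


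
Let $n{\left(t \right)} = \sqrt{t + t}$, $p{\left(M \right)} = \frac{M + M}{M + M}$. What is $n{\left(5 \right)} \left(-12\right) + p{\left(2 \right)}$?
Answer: $1 - 12 \sqrt{10} \approx -36.947$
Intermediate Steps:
$p{\left(M \right)} = 1$ ($p{\left(M \right)} = \frac{2 M}{2 M} = 2 M \frac{1}{2 M} = 1$)
$n{\left(t \right)} = \sqrt{2} \sqrt{t}$ ($n{\left(t \right)} = \sqrt{2 t} = \sqrt{2} \sqrt{t}$)
$n{\left(5 \right)} \left(-12\right) + p{\left(2 \right)} = \sqrt{2} \sqrt{5} \left(-12\right) + 1 = \sqrt{10} \left(-12\right) + 1 = - 12 \sqrt{10} + 1 = 1 - 12 \sqrt{10}$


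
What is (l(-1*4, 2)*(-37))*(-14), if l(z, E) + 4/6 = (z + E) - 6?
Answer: -13468/3 ≈ -4489.3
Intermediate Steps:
l(z, E) = -20/3 + E + z (l(z, E) = -2/3 + ((z + E) - 6) = -2/3 + ((E + z) - 6) = -2/3 + (-6 + E + z) = -20/3 + E + z)
(l(-1*4, 2)*(-37))*(-14) = ((-20/3 + 2 - 1*4)*(-37))*(-14) = ((-20/3 + 2 - 4)*(-37))*(-14) = -26/3*(-37)*(-14) = (962/3)*(-14) = -13468/3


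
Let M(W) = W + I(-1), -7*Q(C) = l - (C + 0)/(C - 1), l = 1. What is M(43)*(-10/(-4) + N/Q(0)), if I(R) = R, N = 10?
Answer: -2835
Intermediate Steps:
Q(C) = -⅐ + C/(7*(-1 + C)) (Q(C) = -(1 - (C + 0)/(C - 1))/7 = -(1 - C/(-1 + C))/7 = -⅐ + C/(7*(-1 + C)))
M(W) = -1 + W (M(W) = W - 1 = -1 + W)
M(43)*(-10/(-4) + N/Q(0)) = (-1 + 43)*(-10/(-4) + 10/((1/(7*(-1 + 0))))) = 42*(-10*(-¼) + 10/(((⅐)/(-1)))) = 42*(5/2 + 10/(((⅐)*(-1)))) = 42*(5/2 + 10/(-⅐)) = 42*(5/2 + 10*(-7)) = 42*(5/2 - 70) = 42*(-135/2) = -2835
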